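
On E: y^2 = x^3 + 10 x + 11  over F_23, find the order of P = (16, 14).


Compute successive multiples of P until we hit O:
  1P = (16, 14)
  2P = (22, 0)
  3P = (16, 9)
  4P = O

ord(P) = 4


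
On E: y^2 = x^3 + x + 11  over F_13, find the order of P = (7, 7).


Compute successive multiples of P until we hit O:
  1P = (7, 7)
  2P = (11, 12)
  3P = (12, 3)
  4P = (4, 1)
  5P = (6, 8)
  6P = (1, 0)
  7P = (6, 5)
  8P = (4, 12)
  ... (continuing to 12P)
  12P = O

ord(P) = 12


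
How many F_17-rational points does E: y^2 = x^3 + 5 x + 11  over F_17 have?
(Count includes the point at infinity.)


For each x in F_17, count y with y^2 = x^3 + 5 x + 11 mod 17:
  x = 1: RHS = 0, y in [0]  -> 1 point(s)
  x = 3: RHS = 2, y in [6, 11]  -> 2 point(s)
  x = 5: RHS = 8, y in [5, 12]  -> 2 point(s)
  x = 6: RHS = 2, y in [6, 11]  -> 2 point(s)
  x = 7: RHS = 15, y in [7, 10]  -> 2 point(s)
  x = 8: RHS = 2, y in [6, 11]  -> 2 point(s)
Affine points: 11. Add the point at infinity: total = 12.

#E(F_17) = 12


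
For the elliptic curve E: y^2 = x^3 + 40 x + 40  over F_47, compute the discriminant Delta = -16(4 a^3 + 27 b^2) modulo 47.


4 a^3 + 27 b^2 = 4*40^3 + 27*40^2 = 256000 + 43200 = 299200
Delta = -16 * (299200) = -4787200
Delta mod 47 = 32

Delta = 32 (mod 47)


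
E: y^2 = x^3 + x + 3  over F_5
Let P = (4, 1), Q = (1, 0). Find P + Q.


P != Q, so use the chord formula.
s = (y2 - y1) / (x2 - x1) = (4) / (2) mod 5 = 2
x3 = s^2 - x1 - x2 mod 5 = 2^2 - 4 - 1 = 4
y3 = s (x1 - x3) - y1 mod 5 = 2 * (4 - 4) - 1 = 4

P + Q = (4, 4)


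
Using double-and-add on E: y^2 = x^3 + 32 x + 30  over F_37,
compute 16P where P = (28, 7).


k = 16 = 10000_2 (binary, LSB first: 00001)
Double-and-add from P = (28, 7):
  bit 0 = 0: acc unchanged = O
  bit 1 = 0: acc unchanged = O
  bit 2 = 0: acc unchanged = O
  bit 3 = 0: acc unchanged = O
  bit 4 = 1: acc = O + (25, 29) = (25, 29)

16P = (25, 29)


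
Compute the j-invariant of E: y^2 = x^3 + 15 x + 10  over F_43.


Delta = -16(4 a^3 + 27 b^2) mod 43 = 4
-1728 * (4 a)^3 = -1728 * (4*15)^3 mod 43 = 41
j = 41 * 4^(-1) mod 43 = 21

j = 21 (mod 43)


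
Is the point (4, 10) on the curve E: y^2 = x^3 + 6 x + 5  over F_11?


Check whether y^2 = x^3 + 6 x + 5 (mod 11) for (x, y) = (4, 10).
LHS: y^2 = 10^2 mod 11 = 1
RHS: x^3 + 6 x + 5 = 4^3 + 6*4 + 5 mod 11 = 5
LHS != RHS

No, not on the curve


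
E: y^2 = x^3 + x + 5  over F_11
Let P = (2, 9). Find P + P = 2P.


Doubling: s = (3 x1^2 + a) / (2 y1)
s = (3*2^2 + 1) / (2*9) mod 11 = 5
x3 = s^2 - 2 x1 mod 11 = 5^2 - 2*2 = 10
y3 = s (x1 - x3) - y1 mod 11 = 5 * (2 - 10) - 9 = 6

2P = (10, 6)


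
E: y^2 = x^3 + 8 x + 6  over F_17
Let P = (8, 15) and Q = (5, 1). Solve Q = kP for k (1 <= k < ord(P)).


Enumerate multiples of P until we hit Q = (5, 1):
  1P = (8, 15)
  2P = (2, 8)
  3P = (6, 10)
  4P = (5, 1)
Match found at i = 4.

k = 4


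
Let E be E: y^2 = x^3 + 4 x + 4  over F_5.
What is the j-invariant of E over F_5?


Delta = -16(4 a^3 + 27 b^2) mod 5 = 2
-1728 * (4 a)^3 = -1728 * (4*4)^3 mod 5 = 2
j = 2 * 2^(-1) mod 5 = 1

j = 1 (mod 5)


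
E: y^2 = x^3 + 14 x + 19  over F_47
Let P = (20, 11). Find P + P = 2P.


Doubling: s = (3 x1^2 + a) / (2 y1)
s = (3*20^2 + 14) / (2*11) mod 47 = 21
x3 = s^2 - 2 x1 mod 47 = 21^2 - 2*20 = 25
y3 = s (x1 - x3) - y1 mod 47 = 21 * (20 - 25) - 11 = 25

2P = (25, 25)


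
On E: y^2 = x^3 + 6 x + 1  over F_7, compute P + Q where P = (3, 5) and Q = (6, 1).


P != Q, so use the chord formula.
s = (y2 - y1) / (x2 - x1) = (3) / (3) mod 7 = 1
x3 = s^2 - x1 - x2 mod 7 = 1^2 - 3 - 6 = 6
y3 = s (x1 - x3) - y1 mod 7 = 1 * (3 - 6) - 5 = 6

P + Q = (6, 6)


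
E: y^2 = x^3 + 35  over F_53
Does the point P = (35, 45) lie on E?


Check whether y^2 = x^3 + 0 x + 35 (mod 53) for (x, y) = (35, 45).
LHS: y^2 = 45^2 mod 53 = 11
RHS: x^3 + 0 x + 35 = 35^3 + 0*35 + 35 mod 53 = 33
LHS != RHS

No, not on the curve


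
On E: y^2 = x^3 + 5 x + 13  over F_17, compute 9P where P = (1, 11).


k = 9 = 1001_2 (binary, LSB first: 1001)
Double-and-add from P = (1, 11):
  bit 0 = 1: acc = O + (1, 11) = (1, 11)
  bit 1 = 0: acc unchanged = (1, 11)
  bit 2 = 0: acc unchanged = (1, 11)
  bit 3 = 1: acc = (1, 11) + (7, 0) = (10, 14)

9P = (10, 14)


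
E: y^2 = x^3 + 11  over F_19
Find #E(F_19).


For each x in F_19, count y with y^2 = x^3 + 0 x + 11 mod 19:
  x = 0: RHS = 11, y in [7, 12]  -> 2 point(s)
  x = 2: RHS = 0, y in [0]  -> 1 point(s)
  x = 3: RHS = 0, y in [0]  -> 1 point(s)
  x = 10: RHS = 4, y in [2, 17]  -> 2 point(s)
  x = 13: RHS = 4, y in [2, 17]  -> 2 point(s)
  x = 14: RHS = 0, y in [0]  -> 1 point(s)
  x = 15: RHS = 4, y in [2, 17]  -> 2 point(s)
Affine points: 11. Add the point at infinity: total = 12.

#E(F_19) = 12


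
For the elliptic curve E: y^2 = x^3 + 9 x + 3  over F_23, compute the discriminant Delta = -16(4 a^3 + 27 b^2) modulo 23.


4 a^3 + 27 b^2 = 4*9^3 + 27*3^2 = 2916 + 243 = 3159
Delta = -16 * (3159) = -50544
Delta mod 23 = 10

Delta = 10 (mod 23)


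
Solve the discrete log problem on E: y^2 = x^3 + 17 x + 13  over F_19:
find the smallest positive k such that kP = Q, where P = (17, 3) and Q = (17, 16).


Enumerate multiples of P until we hit Q = (17, 16):
  1P = (17, 3)
  2P = (11, 7)
  3P = (2, 6)
  4P = (16, 12)
  5P = (10, 10)
  6P = (12, 11)
  7P = (7, 0)
  8P = (12, 8)
  9P = (10, 9)
  10P = (16, 7)
  11P = (2, 13)
  12P = (11, 12)
  13P = (17, 16)
Match found at i = 13.

k = 13


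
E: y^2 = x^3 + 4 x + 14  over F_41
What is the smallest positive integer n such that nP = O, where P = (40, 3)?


Compute successive multiples of P until we hit O:
  1P = (40, 3)
  2P = (25, 35)
  3P = (19, 26)
  4P = (7, 37)
  5P = (30, 19)
  6P = (8, 36)
  7P = (11, 35)
  8P = (29, 40)
  ... (continuing to 24P)
  24P = O

ord(P) = 24


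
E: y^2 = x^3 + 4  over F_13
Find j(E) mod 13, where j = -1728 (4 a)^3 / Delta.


Delta = -16(4 a^3 + 27 b^2) mod 13 = 4
-1728 * (4 a)^3 = -1728 * (4*0)^3 mod 13 = 0
j = 0 * 4^(-1) mod 13 = 0

j = 0 (mod 13)


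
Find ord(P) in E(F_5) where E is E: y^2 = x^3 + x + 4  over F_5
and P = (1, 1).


Compute successive multiples of P until we hit O:
  1P = (1, 1)
  2P = (2, 2)
  3P = (3, 2)
  4P = (0, 2)
  5P = (0, 3)
  6P = (3, 3)
  7P = (2, 3)
  8P = (1, 4)
  ... (continuing to 9P)
  9P = O

ord(P) = 9


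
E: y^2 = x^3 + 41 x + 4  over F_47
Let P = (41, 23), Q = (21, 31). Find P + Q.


P != Q, so use the chord formula.
s = (y2 - y1) / (x2 - x1) = (8) / (27) mod 47 = 9
x3 = s^2 - x1 - x2 mod 47 = 9^2 - 41 - 21 = 19
y3 = s (x1 - x3) - y1 mod 47 = 9 * (41 - 19) - 23 = 34

P + Q = (19, 34)


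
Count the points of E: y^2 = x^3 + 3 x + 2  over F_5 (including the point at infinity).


For each x in F_5, count y with y^2 = x^3 + 3 x + 2 mod 5:
  x = 1: RHS = 1, y in [1, 4]  -> 2 point(s)
  x = 2: RHS = 1, y in [1, 4]  -> 2 point(s)
Affine points: 4. Add the point at infinity: total = 5.

#E(F_5) = 5


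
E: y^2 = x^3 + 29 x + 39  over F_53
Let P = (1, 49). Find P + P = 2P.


Doubling: s = (3 x1^2 + a) / (2 y1)
s = (3*1^2 + 29) / (2*49) mod 53 = 49
x3 = s^2 - 2 x1 mod 53 = 49^2 - 2*1 = 14
y3 = s (x1 - x3) - y1 mod 53 = 49 * (1 - 14) - 49 = 3

2P = (14, 3)


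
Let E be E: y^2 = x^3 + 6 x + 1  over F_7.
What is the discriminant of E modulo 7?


4 a^3 + 27 b^2 = 4*6^3 + 27*1^2 = 864 + 27 = 891
Delta = -16 * (891) = -14256
Delta mod 7 = 3

Delta = 3 (mod 7)


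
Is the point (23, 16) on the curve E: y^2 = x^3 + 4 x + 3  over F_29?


Check whether y^2 = x^3 + 4 x + 3 (mod 29) for (x, y) = (23, 16).
LHS: y^2 = 16^2 mod 29 = 24
RHS: x^3 + 4 x + 3 = 23^3 + 4*23 + 3 mod 29 = 24
LHS = RHS

Yes, on the curve


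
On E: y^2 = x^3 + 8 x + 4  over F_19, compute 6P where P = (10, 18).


k = 6 = 110_2 (binary, LSB first: 011)
Double-and-add from P = (10, 18):
  bit 0 = 0: acc unchanged = O
  bit 1 = 1: acc = O + (3, 6) = (3, 6)
  bit 2 = 1: acc = (3, 6) + (0, 17) = (2, 3)

6P = (2, 3)


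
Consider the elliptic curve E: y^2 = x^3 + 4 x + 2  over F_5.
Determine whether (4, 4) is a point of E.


Check whether y^2 = x^3 + 4 x + 2 (mod 5) for (x, y) = (4, 4).
LHS: y^2 = 4^2 mod 5 = 1
RHS: x^3 + 4 x + 2 = 4^3 + 4*4 + 2 mod 5 = 2
LHS != RHS

No, not on the curve


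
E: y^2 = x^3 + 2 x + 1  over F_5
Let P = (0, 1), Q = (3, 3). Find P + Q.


P != Q, so use the chord formula.
s = (y2 - y1) / (x2 - x1) = (2) / (3) mod 5 = 4
x3 = s^2 - x1 - x2 mod 5 = 4^2 - 0 - 3 = 3
y3 = s (x1 - x3) - y1 mod 5 = 4 * (0 - 3) - 1 = 2

P + Q = (3, 2)


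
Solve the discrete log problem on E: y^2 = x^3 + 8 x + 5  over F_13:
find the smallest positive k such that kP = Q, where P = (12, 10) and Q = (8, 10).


Enumerate multiples of P until we hit Q = (8, 10):
  1P = (12, 10)
  2P = (5, 1)
  3P = (8, 10)
Match found at i = 3.

k = 3


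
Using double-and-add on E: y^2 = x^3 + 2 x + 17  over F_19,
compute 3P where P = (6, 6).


k = 3 = 11_2 (binary, LSB first: 11)
Double-and-add from P = (6, 6):
  bit 0 = 1: acc = O + (6, 6) = (6, 6)
  bit 1 = 1: acc = (6, 6) + (5, 0) = (6, 13)

3P = (6, 13)


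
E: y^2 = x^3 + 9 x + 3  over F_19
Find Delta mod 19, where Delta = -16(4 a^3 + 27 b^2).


4 a^3 + 27 b^2 = 4*9^3 + 27*3^2 = 2916 + 243 = 3159
Delta = -16 * (3159) = -50544
Delta mod 19 = 15

Delta = 15 (mod 19)


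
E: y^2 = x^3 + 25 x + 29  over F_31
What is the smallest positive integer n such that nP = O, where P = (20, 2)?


Compute successive multiples of P until we hit O:
  1P = (20, 2)
  2P = (7, 19)
  3P = (18, 24)
  4P = (21, 9)
  5P = (8, 20)
  6P = (13, 3)
  7P = (17, 2)
  8P = (25, 29)
  ... (continuing to 40P)
  40P = O

ord(P) = 40


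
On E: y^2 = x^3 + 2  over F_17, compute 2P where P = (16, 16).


Doubling: s = (3 x1^2 + a) / (2 y1)
s = (3*16^2 + 0) / (2*16) mod 17 = 7
x3 = s^2 - 2 x1 mod 17 = 7^2 - 2*16 = 0
y3 = s (x1 - x3) - y1 mod 17 = 7 * (16 - 0) - 16 = 11

2P = (0, 11)


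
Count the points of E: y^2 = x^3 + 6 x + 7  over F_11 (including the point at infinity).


For each x in F_11, count y with y^2 = x^3 + 6 x + 7 mod 11:
  x = 1: RHS = 3, y in [5, 6]  -> 2 point(s)
  x = 2: RHS = 5, y in [4, 7]  -> 2 point(s)
  x = 9: RHS = 9, y in [3, 8]  -> 2 point(s)
  x = 10: RHS = 0, y in [0]  -> 1 point(s)
Affine points: 7. Add the point at infinity: total = 8.

#E(F_11) = 8


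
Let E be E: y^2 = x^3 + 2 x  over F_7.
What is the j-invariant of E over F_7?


Delta = -16(4 a^3 + 27 b^2) mod 7 = 6
-1728 * (4 a)^3 = -1728 * (4*2)^3 mod 7 = 1
j = 1 * 6^(-1) mod 7 = 6

j = 6 (mod 7)


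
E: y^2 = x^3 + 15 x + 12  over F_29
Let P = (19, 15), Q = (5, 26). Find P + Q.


P != Q, so use the chord formula.
s = (y2 - y1) / (x2 - x1) = (11) / (15) mod 29 = 22
x3 = s^2 - x1 - x2 mod 29 = 22^2 - 19 - 5 = 25
y3 = s (x1 - x3) - y1 mod 29 = 22 * (19 - 25) - 15 = 27

P + Q = (25, 27)


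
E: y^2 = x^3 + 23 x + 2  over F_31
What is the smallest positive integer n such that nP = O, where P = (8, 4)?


Compute successive multiples of P until we hit O:
  1P = (8, 4)
  2P = (17, 6)
  3P = (16, 8)
  4P = (15, 8)
  5P = (2, 26)
  6P = (0, 8)
  7P = (0, 23)
  8P = (2, 5)
  ... (continuing to 13P)
  13P = O

ord(P) = 13


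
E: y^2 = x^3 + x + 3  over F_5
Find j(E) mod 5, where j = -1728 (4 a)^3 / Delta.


Delta = -16(4 a^3 + 27 b^2) mod 5 = 3
-1728 * (4 a)^3 = -1728 * (4*1)^3 mod 5 = 3
j = 3 * 3^(-1) mod 5 = 1

j = 1 (mod 5)


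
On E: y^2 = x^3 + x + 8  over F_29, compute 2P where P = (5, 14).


Doubling: s = (3 x1^2 + a) / (2 y1)
s = (3*5^2 + 1) / (2*14) mod 29 = 11
x3 = s^2 - 2 x1 mod 29 = 11^2 - 2*5 = 24
y3 = s (x1 - x3) - y1 mod 29 = 11 * (5 - 24) - 14 = 9

2P = (24, 9)


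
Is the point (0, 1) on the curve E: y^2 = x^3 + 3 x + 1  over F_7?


Check whether y^2 = x^3 + 3 x + 1 (mod 7) for (x, y) = (0, 1).
LHS: y^2 = 1^2 mod 7 = 1
RHS: x^3 + 3 x + 1 = 0^3 + 3*0 + 1 mod 7 = 1
LHS = RHS

Yes, on the curve


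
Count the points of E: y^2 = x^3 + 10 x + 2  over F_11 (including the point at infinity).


For each x in F_11, count y with y^2 = x^3 + 10 x + 2 mod 11:
  x = 3: RHS = 4, y in [2, 9]  -> 2 point(s)
  x = 5: RHS = 1, y in [1, 10]  -> 2 point(s)
  x = 6: RHS = 3, y in [5, 6]  -> 2 point(s)
  x = 8: RHS = 0, y in [0]  -> 1 point(s)
Affine points: 7. Add the point at infinity: total = 8.

#E(F_11) = 8


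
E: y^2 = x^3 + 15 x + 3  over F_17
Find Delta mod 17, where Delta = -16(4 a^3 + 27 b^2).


4 a^3 + 27 b^2 = 4*15^3 + 27*3^2 = 13500 + 243 = 13743
Delta = -16 * (13743) = -219888
Delta mod 17 = 7

Delta = 7 (mod 17)


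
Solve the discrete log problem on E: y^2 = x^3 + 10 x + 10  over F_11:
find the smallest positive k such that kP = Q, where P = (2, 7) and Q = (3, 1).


Enumerate multiples of P until we hit Q = (3, 1):
  1P = (2, 7)
  2P = (7, 4)
  3P = (5, 8)
  4P = (9, 9)
  5P = (3, 10)
  6P = (4, 9)
  7P = (6, 0)
  8P = (4, 2)
  9P = (3, 1)
Match found at i = 9.

k = 9


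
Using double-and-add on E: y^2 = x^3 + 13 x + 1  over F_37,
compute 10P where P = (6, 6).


k = 10 = 1010_2 (binary, LSB first: 0101)
Double-and-add from P = (6, 6):
  bit 0 = 0: acc unchanged = O
  bit 1 = 1: acc = O + (0, 36) = (0, 36)
  bit 2 = 0: acc unchanged = (0, 36)
  bit 3 = 1: acc = (0, 36) + (9, 12) = (31, 22)

10P = (31, 22)


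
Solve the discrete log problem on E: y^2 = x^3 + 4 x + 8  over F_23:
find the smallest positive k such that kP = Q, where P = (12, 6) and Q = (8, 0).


Enumerate multiples of P until we hit Q = (8, 0):
  1P = (12, 6)
  2P = (3, 22)
  3P = (14, 18)
  4P = (10, 6)
  5P = (1, 17)
  6P = (11, 16)
  7P = (8, 0)
Match found at i = 7.

k = 7


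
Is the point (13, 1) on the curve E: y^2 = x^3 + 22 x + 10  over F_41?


Check whether y^2 = x^3 + 22 x + 10 (mod 41) for (x, y) = (13, 1).
LHS: y^2 = 1^2 mod 41 = 1
RHS: x^3 + 22 x + 10 = 13^3 + 22*13 + 10 mod 41 = 33
LHS != RHS

No, not on the curve


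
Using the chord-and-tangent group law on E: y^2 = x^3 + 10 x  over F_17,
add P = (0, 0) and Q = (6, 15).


P != Q, so use the chord formula.
s = (y2 - y1) / (x2 - x1) = (15) / (6) mod 17 = 11
x3 = s^2 - x1 - x2 mod 17 = 11^2 - 0 - 6 = 13
y3 = s (x1 - x3) - y1 mod 17 = 11 * (0 - 13) - 0 = 10

P + Q = (13, 10)


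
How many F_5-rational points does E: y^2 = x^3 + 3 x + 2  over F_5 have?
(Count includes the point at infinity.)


For each x in F_5, count y with y^2 = x^3 + 3 x + 2 mod 5:
  x = 1: RHS = 1, y in [1, 4]  -> 2 point(s)
  x = 2: RHS = 1, y in [1, 4]  -> 2 point(s)
Affine points: 4. Add the point at infinity: total = 5.

#E(F_5) = 5


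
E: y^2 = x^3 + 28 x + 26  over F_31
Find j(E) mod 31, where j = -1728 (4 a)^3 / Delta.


Delta = -16(4 a^3 + 27 b^2) mod 31 = 11
-1728 * (4 a)^3 = -1728 * (4*28)^3 mod 31 = 2
j = 2 * 11^(-1) mod 31 = 3

j = 3 (mod 31)


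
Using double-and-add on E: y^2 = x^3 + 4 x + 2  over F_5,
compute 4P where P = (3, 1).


k = 4 = 100_2 (binary, LSB first: 001)
Double-and-add from P = (3, 1):
  bit 0 = 0: acc unchanged = O
  bit 1 = 0: acc unchanged = O
  bit 2 = 1: acc = O + (3, 1) = (3, 1)

4P = (3, 1)


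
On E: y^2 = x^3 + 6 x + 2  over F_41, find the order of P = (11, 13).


Compute successive multiples of P until we hit O:
  1P = (11, 13)
  2P = (19, 28)
  3P = (19, 13)
  4P = (11, 28)
  5P = O

ord(P) = 5


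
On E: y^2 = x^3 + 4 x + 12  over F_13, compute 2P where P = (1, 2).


Doubling: s = (3 x1^2 + a) / (2 y1)
s = (3*1^2 + 4) / (2*2) mod 13 = 5
x3 = s^2 - 2 x1 mod 13 = 5^2 - 2*1 = 10
y3 = s (x1 - x3) - y1 mod 13 = 5 * (1 - 10) - 2 = 5

2P = (10, 5)


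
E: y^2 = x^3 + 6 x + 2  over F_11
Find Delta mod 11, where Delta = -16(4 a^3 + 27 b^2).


4 a^3 + 27 b^2 = 4*6^3 + 27*2^2 = 864 + 108 = 972
Delta = -16 * (972) = -15552
Delta mod 11 = 2

Delta = 2 (mod 11)


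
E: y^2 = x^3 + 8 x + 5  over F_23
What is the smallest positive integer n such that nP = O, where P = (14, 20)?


Compute successive multiples of P until we hit O:
  1P = (14, 20)
  2P = (13, 11)
  3P = (8, 11)
  4P = (9, 22)
  5P = (2, 12)
  6P = (10, 21)
  7P = (12, 14)
  8P = (6, 4)
  ... (continuing to 32P)
  32P = O

ord(P) = 32


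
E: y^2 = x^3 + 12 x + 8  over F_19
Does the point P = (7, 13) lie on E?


Check whether y^2 = x^3 + 12 x + 8 (mod 19) for (x, y) = (7, 13).
LHS: y^2 = 13^2 mod 19 = 17
RHS: x^3 + 12 x + 8 = 7^3 + 12*7 + 8 mod 19 = 17
LHS = RHS

Yes, on the curve


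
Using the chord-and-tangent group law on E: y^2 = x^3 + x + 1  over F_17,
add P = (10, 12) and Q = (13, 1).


P != Q, so use the chord formula.
s = (y2 - y1) / (x2 - x1) = (6) / (3) mod 17 = 2
x3 = s^2 - x1 - x2 mod 17 = 2^2 - 10 - 13 = 15
y3 = s (x1 - x3) - y1 mod 17 = 2 * (10 - 15) - 12 = 12

P + Q = (15, 12)


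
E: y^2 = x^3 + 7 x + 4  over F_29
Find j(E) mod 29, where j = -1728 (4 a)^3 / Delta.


Delta = -16(4 a^3 + 27 b^2) mod 29 = 20
-1728 * (4 a)^3 = -1728 * (4*7)^3 mod 29 = 17
j = 17 * 20^(-1) mod 29 = 11

j = 11 (mod 29)


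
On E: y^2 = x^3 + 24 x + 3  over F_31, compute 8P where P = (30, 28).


k = 8 = 1000_2 (binary, LSB first: 0001)
Double-and-add from P = (30, 28):
  bit 0 = 0: acc unchanged = O
  bit 1 = 0: acc unchanged = O
  bit 2 = 0: acc unchanged = O
  bit 3 = 1: acc = O + (30, 3) = (30, 3)

8P = (30, 3)


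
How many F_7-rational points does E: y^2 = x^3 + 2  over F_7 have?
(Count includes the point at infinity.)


For each x in F_7, count y with y^2 = x^3 + 0 x + 2 mod 7:
  x = 0: RHS = 2, y in [3, 4]  -> 2 point(s)
  x = 3: RHS = 1, y in [1, 6]  -> 2 point(s)
  x = 5: RHS = 1, y in [1, 6]  -> 2 point(s)
  x = 6: RHS = 1, y in [1, 6]  -> 2 point(s)
Affine points: 8. Add the point at infinity: total = 9.

#E(F_7) = 9


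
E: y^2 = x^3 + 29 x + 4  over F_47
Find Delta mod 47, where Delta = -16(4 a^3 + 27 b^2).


4 a^3 + 27 b^2 = 4*29^3 + 27*4^2 = 97556 + 432 = 97988
Delta = -16 * (97988) = -1567808
Delta mod 47 = 18

Delta = 18 (mod 47)


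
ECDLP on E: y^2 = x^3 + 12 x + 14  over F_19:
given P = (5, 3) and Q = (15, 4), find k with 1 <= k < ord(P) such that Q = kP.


Enumerate multiples of P until we hit Q = (15, 4):
  1P = (5, 3)
  2P = (15, 4)
Match found at i = 2.

k = 2


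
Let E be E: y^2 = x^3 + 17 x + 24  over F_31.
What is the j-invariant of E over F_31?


Delta = -16(4 a^3 + 27 b^2) mod 31 = 6
-1728 * (4 a)^3 = -1728 * (4*17)^3 mod 31 = 23
j = 23 * 6^(-1) mod 31 = 9

j = 9 (mod 31)


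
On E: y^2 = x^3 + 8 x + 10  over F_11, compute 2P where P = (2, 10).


Doubling: s = (3 x1^2 + a) / (2 y1)
s = (3*2^2 + 8) / (2*10) mod 11 = 1
x3 = s^2 - 2 x1 mod 11 = 1^2 - 2*2 = 8
y3 = s (x1 - x3) - y1 mod 11 = 1 * (2 - 8) - 10 = 6

2P = (8, 6)


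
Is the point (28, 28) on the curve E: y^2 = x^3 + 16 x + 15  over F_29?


Check whether y^2 = x^3 + 16 x + 15 (mod 29) for (x, y) = (28, 28).
LHS: y^2 = 28^2 mod 29 = 1
RHS: x^3 + 16 x + 15 = 28^3 + 16*28 + 15 mod 29 = 27
LHS != RHS

No, not on the curve


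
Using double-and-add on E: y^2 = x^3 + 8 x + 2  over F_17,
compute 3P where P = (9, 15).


k = 3 = 11_2 (binary, LSB first: 11)
Double-and-add from P = (9, 15):
  bit 0 = 1: acc = O + (9, 15) = (9, 15)
  bit 1 = 1: acc = (9, 15) + (0, 11) = (4, 8)

3P = (4, 8)


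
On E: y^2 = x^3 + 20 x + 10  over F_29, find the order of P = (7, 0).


Compute successive multiples of P until we hit O:
  1P = (7, 0)
  2P = O

ord(P) = 2


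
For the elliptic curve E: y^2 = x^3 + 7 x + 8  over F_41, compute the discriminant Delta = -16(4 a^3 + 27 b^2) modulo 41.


4 a^3 + 27 b^2 = 4*7^3 + 27*8^2 = 1372 + 1728 = 3100
Delta = -16 * (3100) = -49600
Delta mod 41 = 10

Delta = 10 (mod 41)


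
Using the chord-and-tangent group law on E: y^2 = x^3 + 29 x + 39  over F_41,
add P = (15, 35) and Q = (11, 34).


P != Q, so use the chord formula.
s = (y2 - y1) / (x2 - x1) = (40) / (37) mod 41 = 31
x3 = s^2 - x1 - x2 mod 41 = 31^2 - 15 - 11 = 33
y3 = s (x1 - x3) - y1 mod 41 = 31 * (15 - 33) - 35 = 22

P + Q = (33, 22)


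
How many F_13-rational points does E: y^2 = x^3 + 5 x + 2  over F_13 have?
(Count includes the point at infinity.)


For each x in F_13, count y with y^2 = x^3 + 5 x + 2 mod 13:
  x = 5: RHS = 9, y in [3, 10]  -> 2 point(s)
  x = 6: RHS = 1, y in [1, 12]  -> 2 point(s)
  x = 7: RHS = 3, y in [4, 9]  -> 2 point(s)
  x = 9: RHS = 9, y in [3, 10]  -> 2 point(s)
  x = 10: RHS = 12, y in [5, 8]  -> 2 point(s)
  x = 11: RHS = 10, y in [6, 7]  -> 2 point(s)
  x = 12: RHS = 9, y in [3, 10]  -> 2 point(s)
Affine points: 14. Add the point at infinity: total = 15.

#E(F_13) = 15


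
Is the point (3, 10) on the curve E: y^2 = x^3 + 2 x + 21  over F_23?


Check whether y^2 = x^3 + 2 x + 21 (mod 23) for (x, y) = (3, 10).
LHS: y^2 = 10^2 mod 23 = 8
RHS: x^3 + 2 x + 21 = 3^3 + 2*3 + 21 mod 23 = 8
LHS = RHS

Yes, on the curve


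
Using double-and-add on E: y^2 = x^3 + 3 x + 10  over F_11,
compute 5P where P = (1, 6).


k = 5 = 101_2 (binary, LSB first: 101)
Double-and-add from P = (1, 6):
  bit 0 = 1: acc = O + (1, 6) = (1, 6)
  bit 1 = 0: acc unchanged = (1, 6)
  bit 2 = 1: acc = (1, 6) + (1, 6) = (1, 5)

5P = (1, 5)


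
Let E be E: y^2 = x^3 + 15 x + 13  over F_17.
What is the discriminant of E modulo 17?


4 a^3 + 27 b^2 = 4*15^3 + 27*13^2 = 13500 + 4563 = 18063
Delta = -16 * (18063) = -289008
Delta mod 17 = 9

Delta = 9 (mod 17)


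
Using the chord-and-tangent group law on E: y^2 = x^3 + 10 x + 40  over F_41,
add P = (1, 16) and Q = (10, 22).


P != Q, so use the chord formula.
s = (y2 - y1) / (x2 - x1) = (6) / (9) mod 41 = 28
x3 = s^2 - x1 - x2 mod 41 = 28^2 - 1 - 10 = 35
y3 = s (x1 - x3) - y1 mod 41 = 28 * (1 - 35) - 16 = 16

P + Q = (35, 16)


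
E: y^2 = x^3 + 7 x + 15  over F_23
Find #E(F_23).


For each x in F_23, count y with y^2 = x^3 + 7 x + 15 mod 23:
  x = 1: RHS = 0, y in [0]  -> 1 point(s)
  x = 7: RHS = 16, y in [4, 19]  -> 2 point(s)
  x = 8: RHS = 8, y in [10, 13]  -> 2 point(s)
  x = 9: RHS = 2, y in [5, 18]  -> 2 point(s)
  x = 10: RHS = 4, y in [2, 21]  -> 2 point(s)
  x = 13: RHS = 3, y in [7, 16]  -> 2 point(s)
  x = 18: RHS = 16, y in [4, 19]  -> 2 point(s)
  x = 20: RHS = 13, y in [6, 17]  -> 2 point(s)
  x = 21: RHS = 16, y in [4, 19]  -> 2 point(s)
Affine points: 17. Add the point at infinity: total = 18.

#E(F_23) = 18


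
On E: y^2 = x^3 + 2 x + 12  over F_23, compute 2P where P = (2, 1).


Doubling: s = (3 x1^2 + a) / (2 y1)
s = (3*2^2 + 2) / (2*1) mod 23 = 7
x3 = s^2 - 2 x1 mod 23 = 7^2 - 2*2 = 22
y3 = s (x1 - x3) - y1 mod 23 = 7 * (2 - 22) - 1 = 20

2P = (22, 20)


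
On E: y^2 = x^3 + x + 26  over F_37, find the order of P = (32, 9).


Compute successive multiples of P until we hit O:
  1P = (32, 9)
  2P = (26, 4)
  3P = (28, 19)
  4P = (11, 31)
  5P = (30, 3)
  6P = (21, 24)
  7P = (25, 5)
  8P = (6, 27)
  ... (continuing to 46P)
  46P = O

ord(P) = 46


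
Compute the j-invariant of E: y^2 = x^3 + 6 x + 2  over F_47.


Delta = -16(4 a^3 + 27 b^2) mod 47 = 5
-1728 * (4 a)^3 = -1728 * (4*6)^3 mod 47 = 19
j = 19 * 5^(-1) mod 47 = 32

j = 32 (mod 47)


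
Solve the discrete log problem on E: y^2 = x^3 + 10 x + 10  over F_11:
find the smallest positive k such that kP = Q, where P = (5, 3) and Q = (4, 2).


Enumerate multiples of P until we hit Q = (4, 2):
  1P = (5, 3)
  2P = (4, 2)
Match found at i = 2.

k = 2


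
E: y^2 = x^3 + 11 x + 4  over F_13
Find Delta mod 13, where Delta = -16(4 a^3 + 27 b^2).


4 a^3 + 27 b^2 = 4*11^3 + 27*4^2 = 5324 + 432 = 5756
Delta = -16 * (5756) = -92096
Delta mod 13 = 9

Delta = 9 (mod 13)


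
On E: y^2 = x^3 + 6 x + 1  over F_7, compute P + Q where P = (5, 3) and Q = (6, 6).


P != Q, so use the chord formula.
s = (y2 - y1) / (x2 - x1) = (3) / (1) mod 7 = 3
x3 = s^2 - x1 - x2 mod 7 = 3^2 - 5 - 6 = 5
y3 = s (x1 - x3) - y1 mod 7 = 3 * (5 - 5) - 3 = 4

P + Q = (5, 4)


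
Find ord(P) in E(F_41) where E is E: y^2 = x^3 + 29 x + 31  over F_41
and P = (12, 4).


Compute successive multiples of P until we hit O:
  1P = (12, 4)
  2P = (16, 32)
  3P = (21, 15)
  4P = (10, 3)
  5P = (9, 18)
  6P = (19, 15)
  7P = (20, 1)
  8P = (29, 28)
  ... (continuing to 24P)
  24P = O

ord(P) = 24


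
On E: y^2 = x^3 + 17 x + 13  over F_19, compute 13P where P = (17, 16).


k = 13 = 1101_2 (binary, LSB first: 1011)
Double-and-add from P = (17, 16):
  bit 0 = 1: acc = O + (17, 16) = (17, 16)
  bit 1 = 0: acc unchanged = (17, 16)
  bit 2 = 1: acc = (17, 16) + (16, 7) = (10, 9)
  bit 3 = 1: acc = (10, 9) + (12, 11) = (17, 3)

13P = (17, 3)


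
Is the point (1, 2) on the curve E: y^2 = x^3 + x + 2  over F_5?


Check whether y^2 = x^3 + 1 x + 2 (mod 5) for (x, y) = (1, 2).
LHS: y^2 = 2^2 mod 5 = 4
RHS: x^3 + 1 x + 2 = 1^3 + 1*1 + 2 mod 5 = 4
LHS = RHS

Yes, on the curve


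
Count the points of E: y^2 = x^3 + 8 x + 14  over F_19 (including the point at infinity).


For each x in F_19, count y with y^2 = x^3 + 8 x + 14 mod 19:
  x = 1: RHS = 4, y in [2, 17]  -> 2 point(s)
  x = 2: RHS = 0, y in [0]  -> 1 point(s)
  x = 8: RHS = 1, y in [1, 18]  -> 2 point(s)
  x = 9: RHS = 17, y in [6, 13]  -> 2 point(s)
  x = 10: RHS = 11, y in [7, 12]  -> 2 point(s)
  x = 13: RHS = 16, y in [4, 15]  -> 2 point(s)
  x = 14: RHS = 1, y in [1, 18]  -> 2 point(s)
  x = 16: RHS = 1, y in [1, 18]  -> 2 point(s)
  x = 17: RHS = 9, y in [3, 16]  -> 2 point(s)
  x = 18: RHS = 5, y in [9, 10]  -> 2 point(s)
Affine points: 19. Add the point at infinity: total = 20.

#E(F_19) = 20


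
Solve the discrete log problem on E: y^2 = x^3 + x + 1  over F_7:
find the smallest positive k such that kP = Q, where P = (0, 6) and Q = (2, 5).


Enumerate multiples of P until we hit Q = (2, 5):
  1P = (0, 6)
  2P = (2, 2)
  3P = (2, 5)
Match found at i = 3.

k = 3


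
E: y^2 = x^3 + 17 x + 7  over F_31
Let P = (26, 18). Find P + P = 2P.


Doubling: s = (3 x1^2 + a) / (2 y1)
s = (3*26^2 + 17) / (2*18) mod 31 = 6
x3 = s^2 - 2 x1 mod 31 = 6^2 - 2*26 = 15
y3 = s (x1 - x3) - y1 mod 31 = 6 * (26 - 15) - 18 = 17

2P = (15, 17)


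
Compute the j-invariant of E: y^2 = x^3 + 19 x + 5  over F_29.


Delta = -16(4 a^3 + 27 b^2) mod 29 = 14
-1728 * (4 a)^3 = -1728 * (4*19)^3 mod 29 = 7
j = 7 * 14^(-1) mod 29 = 15

j = 15 (mod 29)


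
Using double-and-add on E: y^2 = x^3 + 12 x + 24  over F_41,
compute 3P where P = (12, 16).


k = 3 = 11_2 (binary, LSB first: 11)
Double-and-add from P = (12, 16):
  bit 0 = 1: acc = O + (12, 16) = (12, 16)
  bit 1 = 1: acc = (12, 16) + (9, 0) = (12, 25)

3P = (12, 25)


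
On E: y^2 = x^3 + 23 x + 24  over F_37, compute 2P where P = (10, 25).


Doubling: s = (3 x1^2 + a) / (2 y1)
s = (3*10^2 + 23) / (2*25) mod 37 = 22
x3 = s^2 - 2 x1 mod 37 = 22^2 - 2*10 = 20
y3 = s (x1 - x3) - y1 mod 37 = 22 * (10 - 20) - 25 = 14

2P = (20, 14)


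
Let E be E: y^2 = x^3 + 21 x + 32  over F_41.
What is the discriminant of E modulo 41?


4 a^3 + 27 b^2 = 4*21^3 + 27*32^2 = 37044 + 27648 = 64692
Delta = -16 * (64692) = -1035072
Delta mod 41 = 14

Delta = 14 (mod 41)


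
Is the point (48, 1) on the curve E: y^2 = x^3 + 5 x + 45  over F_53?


Check whether y^2 = x^3 + 5 x + 45 (mod 53) for (x, y) = (48, 1).
LHS: y^2 = 1^2 mod 53 = 1
RHS: x^3 + 5 x + 45 = 48^3 + 5*48 + 45 mod 53 = 1
LHS = RHS

Yes, on the curve


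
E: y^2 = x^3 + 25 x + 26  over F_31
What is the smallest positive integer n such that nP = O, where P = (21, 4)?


Compute successive multiples of P until we hit O:
  1P = (21, 4)
  2P = (24, 2)
  3P = (14, 12)
  4P = (3, 2)
  5P = (25, 30)
  6P = (4, 29)
  7P = (22, 23)
  8P = (8, 26)
  ... (continuing to 36P)
  36P = O

ord(P) = 36


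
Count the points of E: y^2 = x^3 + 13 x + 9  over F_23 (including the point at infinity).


For each x in F_23, count y with y^2 = x^3 + 13 x + 9 mod 23:
  x = 0: RHS = 9, y in [3, 20]  -> 2 point(s)
  x = 1: RHS = 0, y in [0]  -> 1 point(s)
  x = 3: RHS = 6, y in [11, 12]  -> 2 point(s)
  x = 6: RHS = 4, y in [2, 21]  -> 2 point(s)
  x = 7: RHS = 6, y in [11, 12]  -> 2 point(s)
  x = 8: RHS = 4, y in [2, 21]  -> 2 point(s)
  x = 9: RHS = 4, y in [2, 21]  -> 2 point(s)
  x = 10: RHS = 12, y in [9, 14]  -> 2 point(s)
  x = 13: RHS = 6, y in [11, 12]  -> 2 point(s)
  x = 16: RHS = 12, y in [9, 14]  -> 2 point(s)
  x = 18: RHS = 3, y in [7, 16]  -> 2 point(s)
  x = 19: RHS = 8, y in [10, 13]  -> 2 point(s)
  x = 20: RHS = 12, y in [9, 14]  -> 2 point(s)
  x = 22: RHS = 18, y in [8, 15]  -> 2 point(s)
Affine points: 27. Add the point at infinity: total = 28.

#E(F_23) = 28


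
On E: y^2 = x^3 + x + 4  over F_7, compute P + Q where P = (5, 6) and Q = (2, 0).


P != Q, so use the chord formula.
s = (y2 - y1) / (x2 - x1) = (1) / (4) mod 7 = 2
x3 = s^2 - x1 - x2 mod 7 = 2^2 - 5 - 2 = 4
y3 = s (x1 - x3) - y1 mod 7 = 2 * (5 - 4) - 6 = 3

P + Q = (4, 3)


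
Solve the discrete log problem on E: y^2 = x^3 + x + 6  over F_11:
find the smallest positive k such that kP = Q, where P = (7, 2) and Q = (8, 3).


Enumerate multiples of P until we hit Q = (8, 3):
  1P = (7, 2)
  2P = (2, 7)
  3P = (3, 5)
  4P = (5, 2)
  5P = (10, 9)
  6P = (8, 3)
Match found at i = 6.

k = 6


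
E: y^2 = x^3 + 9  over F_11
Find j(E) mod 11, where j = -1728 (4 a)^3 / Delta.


Delta = -16(4 a^3 + 27 b^2) mod 11 = 10
-1728 * (4 a)^3 = -1728 * (4*0)^3 mod 11 = 0
j = 0 * 10^(-1) mod 11 = 0

j = 0 (mod 11)


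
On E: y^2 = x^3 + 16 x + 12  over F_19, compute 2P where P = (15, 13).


k = 2 = 10_2 (binary, LSB first: 01)
Double-and-add from P = (15, 13):
  bit 0 = 0: acc unchanged = O
  bit 1 = 1: acc = O + (9, 12) = (9, 12)

2P = (9, 12)


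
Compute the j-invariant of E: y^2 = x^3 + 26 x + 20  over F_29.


Delta = -16(4 a^3 + 27 b^2) mod 29 = 28
-1728 * (4 a)^3 = -1728 * (4*26)^3 mod 29 = 28
j = 28 * 28^(-1) mod 29 = 1

j = 1 (mod 29)


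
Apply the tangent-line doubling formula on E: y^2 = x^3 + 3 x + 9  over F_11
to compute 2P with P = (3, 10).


Doubling: s = (3 x1^2 + a) / (2 y1)
s = (3*3^2 + 3) / (2*10) mod 11 = 7
x3 = s^2 - 2 x1 mod 11 = 7^2 - 2*3 = 10
y3 = s (x1 - x3) - y1 mod 11 = 7 * (3 - 10) - 10 = 7

2P = (10, 7)


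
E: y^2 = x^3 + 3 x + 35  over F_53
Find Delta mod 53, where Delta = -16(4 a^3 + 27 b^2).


4 a^3 + 27 b^2 = 4*3^3 + 27*35^2 = 108 + 33075 = 33183
Delta = -16 * (33183) = -530928
Delta mod 53 = 26

Delta = 26 (mod 53)


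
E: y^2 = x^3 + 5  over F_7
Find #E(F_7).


For each x in F_7, count y with y^2 = x^3 + 0 x + 5 mod 7:
  x = 3: RHS = 4, y in [2, 5]  -> 2 point(s)
  x = 5: RHS = 4, y in [2, 5]  -> 2 point(s)
  x = 6: RHS = 4, y in [2, 5]  -> 2 point(s)
Affine points: 6. Add the point at infinity: total = 7.

#E(F_7) = 7


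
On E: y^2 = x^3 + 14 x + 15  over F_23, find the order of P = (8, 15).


Compute successive multiples of P until we hit O:
  1P = (8, 15)
  2P = (15, 9)
  3P = (12, 18)
  4P = (5, 16)
  5P = (5, 7)
  6P = (12, 5)
  7P = (15, 14)
  8P = (8, 8)
  ... (continuing to 9P)
  9P = O

ord(P) = 9


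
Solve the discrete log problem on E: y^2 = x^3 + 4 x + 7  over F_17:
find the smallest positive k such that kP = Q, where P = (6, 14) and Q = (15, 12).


Enumerate multiples of P until we hit Q = (15, 12):
  1P = (6, 14)
  2P = (4, 11)
  3P = (5, 13)
  4P = (7, 2)
  5P = (12, 7)
  6P = (15, 5)
  7P = (14, 11)
  8P = (16, 11)
  9P = (16, 6)
  10P = (14, 6)
  11P = (15, 12)
Match found at i = 11.

k = 11


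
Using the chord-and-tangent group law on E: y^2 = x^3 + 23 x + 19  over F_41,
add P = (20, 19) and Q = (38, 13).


P != Q, so use the chord formula.
s = (y2 - y1) / (x2 - x1) = (35) / (18) mod 41 = 27
x3 = s^2 - x1 - x2 mod 41 = 27^2 - 20 - 38 = 15
y3 = s (x1 - x3) - y1 mod 41 = 27 * (20 - 15) - 19 = 34

P + Q = (15, 34)


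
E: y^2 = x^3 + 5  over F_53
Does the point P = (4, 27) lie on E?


Check whether y^2 = x^3 + 0 x + 5 (mod 53) for (x, y) = (4, 27).
LHS: y^2 = 27^2 mod 53 = 40
RHS: x^3 + 0 x + 5 = 4^3 + 0*4 + 5 mod 53 = 16
LHS != RHS

No, not on the curve


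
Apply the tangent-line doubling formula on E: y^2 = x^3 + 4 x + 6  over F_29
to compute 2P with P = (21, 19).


Doubling: s = (3 x1^2 + a) / (2 y1)
s = (3*21^2 + 4) / (2*19) mod 29 = 25
x3 = s^2 - 2 x1 mod 29 = 25^2 - 2*21 = 3
y3 = s (x1 - x3) - y1 mod 29 = 25 * (21 - 3) - 19 = 25

2P = (3, 25)


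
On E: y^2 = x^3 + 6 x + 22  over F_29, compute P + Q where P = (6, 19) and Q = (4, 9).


P != Q, so use the chord formula.
s = (y2 - y1) / (x2 - x1) = (19) / (27) mod 29 = 5
x3 = s^2 - x1 - x2 mod 29 = 5^2 - 6 - 4 = 15
y3 = s (x1 - x3) - y1 mod 29 = 5 * (6 - 15) - 19 = 23

P + Q = (15, 23)


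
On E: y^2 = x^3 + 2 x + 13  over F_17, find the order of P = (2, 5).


Compute successive multiples of P until we hit O:
  1P = (2, 5)
  2P = (0, 8)
  3P = (13, 3)
  4P = (4, 0)
  5P = (13, 14)
  6P = (0, 9)
  7P = (2, 12)
  8P = O

ord(P) = 8


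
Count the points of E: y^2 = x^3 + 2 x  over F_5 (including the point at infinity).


For each x in F_5, count y with y^2 = x^3 + 2 x + 0 mod 5:
  x = 0: RHS = 0, y in [0]  -> 1 point(s)
Affine points: 1. Add the point at infinity: total = 2.

#E(F_5) = 2


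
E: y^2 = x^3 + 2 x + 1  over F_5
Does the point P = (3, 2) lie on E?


Check whether y^2 = x^3 + 2 x + 1 (mod 5) for (x, y) = (3, 2).
LHS: y^2 = 2^2 mod 5 = 4
RHS: x^3 + 2 x + 1 = 3^3 + 2*3 + 1 mod 5 = 4
LHS = RHS

Yes, on the curve


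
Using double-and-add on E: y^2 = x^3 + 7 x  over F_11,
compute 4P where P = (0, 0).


k = 4 = 100_2 (binary, LSB first: 001)
Double-and-add from P = (0, 0):
  bit 0 = 0: acc unchanged = O
  bit 1 = 0: acc unchanged = O
  bit 2 = 1: acc = O + O = O

4P = O


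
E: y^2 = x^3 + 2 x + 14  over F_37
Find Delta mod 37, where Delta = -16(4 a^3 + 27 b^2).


4 a^3 + 27 b^2 = 4*2^3 + 27*14^2 = 32 + 5292 = 5324
Delta = -16 * (5324) = -85184
Delta mod 37 = 27

Delta = 27 (mod 37)


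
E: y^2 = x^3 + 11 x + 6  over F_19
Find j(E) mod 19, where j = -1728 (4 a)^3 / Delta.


Delta = -16(4 a^3 + 27 b^2) mod 19 = 2
-1728 * (4 a)^3 = -1728 * (4*11)^3 mod 19 = 7
j = 7 * 2^(-1) mod 19 = 13

j = 13 (mod 19)


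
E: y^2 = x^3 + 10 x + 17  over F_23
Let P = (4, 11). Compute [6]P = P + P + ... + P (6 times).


k = 6 = 110_2 (binary, LSB first: 011)
Double-and-add from P = (4, 11):
  bit 0 = 0: acc unchanged = O
  bit 1 = 1: acc = O + (21, 9) = (21, 9)
  bit 2 = 1: acc = (21, 9) + (16, 15) = (4, 12)

6P = (4, 12)


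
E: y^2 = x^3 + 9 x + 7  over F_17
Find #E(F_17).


For each x in F_17, count y with y^2 = x^3 + 9 x + 7 mod 17:
  x = 1: RHS = 0, y in [0]  -> 1 point(s)
  x = 2: RHS = 16, y in [4, 13]  -> 2 point(s)
  x = 8: RHS = 13, y in [8, 9]  -> 2 point(s)
  x = 9: RHS = 1, y in [1, 16]  -> 2 point(s)
  x = 10: RHS = 9, y in [3, 14]  -> 2 point(s)
  x = 11: RHS = 9, y in [3, 14]  -> 2 point(s)
  x = 13: RHS = 9, y in [3, 14]  -> 2 point(s)
  x = 14: RHS = 4, y in [2, 15]  -> 2 point(s)
  x = 15: RHS = 15, y in [7, 10]  -> 2 point(s)
Affine points: 17. Add the point at infinity: total = 18.

#E(F_17) = 18


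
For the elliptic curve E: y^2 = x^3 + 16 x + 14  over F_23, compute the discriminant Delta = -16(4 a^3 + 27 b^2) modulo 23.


4 a^3 + 27 b^2 = 4*16^3 + 27*14^2 = 16384 + 5292 = 21676
Delta = -16 * (21676) = -346816
Delta mod 23 = 1

Delta = 1 (mod 23)


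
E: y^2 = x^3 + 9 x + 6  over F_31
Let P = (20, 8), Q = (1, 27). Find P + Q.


P != Q, so use the chord formula.
s = (y2 - y1) / (x2 - x1) = (19) / (12) mod 31 = 30
x3 = s^2 - x1 - x2 mod 31 = 30^2 - 20 - 1 = 11
y3 = s (x1 - x3) - y1 mod 31 = 30 * (20 - 11) - 8 = 14

P + Q = (11, 14)


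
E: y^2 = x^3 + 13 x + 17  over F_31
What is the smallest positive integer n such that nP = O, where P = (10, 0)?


Compute successive multiples of P until we hit O:
  1P = (10, 0)
  2P = O

ord(P) = 2


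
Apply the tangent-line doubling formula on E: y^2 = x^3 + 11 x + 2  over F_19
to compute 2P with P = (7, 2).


Doubling: s = (3 x1^2 + a) / (2 y1)
s = (3*7^2 + 11) / (2*2) mod 19 = 11
x3 = s^2 - 2 x1 mod 19 = 11^2 - 2*7 = 12
y3 = s (x1 - x3) - y1 mod 19 = 11 * (7 - 12) - 2 = 0

2P = (12, 0)


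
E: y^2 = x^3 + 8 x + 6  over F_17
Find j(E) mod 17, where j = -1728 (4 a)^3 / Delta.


Delta = -16(4 a^3 + 27 b^2) mod 17 = 11
-1728 * (4 a)^3 = -1728 * (4*8)^3 mod 17 = 3
j = 3 * 11^(-1) mod 17 = 8

j = 8 (mod 17)


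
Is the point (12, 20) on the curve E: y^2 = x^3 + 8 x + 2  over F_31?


Check whether y^2 = x^3 + 8 x + 2 (mod 31) for (x, y) = (12, 20).
LHS: y^2 = 20^2 mod 31 = 28
RHS: x^3 + 8 x + 2 = 12^3 + 8*12 + 2 mod 31 = 28
LHS = RHS

Yes, on the curve


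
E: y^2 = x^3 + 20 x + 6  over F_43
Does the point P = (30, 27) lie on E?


Check whether y^2 = x^3 + 20 x + 6 (mod 43) for (x, y) = (30, 27).
LHS: y^2 = 27^2 mod 43 = 41
RHS: x^3 + 20 x + 6 = 30^3 + 20*30 + 6 mod 43 = 0
LHS != RHS

No, not on the curve


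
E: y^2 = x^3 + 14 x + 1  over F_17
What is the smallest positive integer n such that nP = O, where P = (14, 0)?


Compute successive multiples of P until we hit O:
  1P = (14, 0)
  2P = O

ord(P) = 2


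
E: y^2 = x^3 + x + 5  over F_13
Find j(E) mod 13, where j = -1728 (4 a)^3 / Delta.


Delta = -16(4 a^3 + 27 b^2) mod 13 = 4
-1728 * (4 a)^3 = -1728 * (4*1)^3 mod 13 = 12
j = 12 * 4^(-1) mod 13 = 3

j = 3 (mod 13)


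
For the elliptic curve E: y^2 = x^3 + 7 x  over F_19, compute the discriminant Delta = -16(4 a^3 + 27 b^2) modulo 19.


4 a^3 + 27 b^2 = 4*7^3 + 27*0^2 = 1372 + 0 = 1372
Delta = -16 * (1372) = -21952
Delta mod 19 = 12

Delta = 12 (mod 19)


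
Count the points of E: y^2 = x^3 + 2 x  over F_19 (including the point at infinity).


For each x in F_19, count y with y^2 = x^3 + 2 x + 0 mod 19:
  x = 0: RHS = 0, y in [0]  -> 1 point(s)
  x = 6: RHS = 0, y in [0]  -> 1 point(s)
  x = 9: RHS = 6, y in [5, 14]  -> 2 point(s)
  x = 11: RHS = 4, y in [2, 17]  -> 2 point(s)
  x = 12: RHS = 4, y in [2, 17]  -> 2 point(s)
  x = 13: RHS = 0, y in [0]  -> 1 point(s)
  x = 14: RHS = 17, y in [6, 13]  -> 2 point(s)
  x = 15: RHS = 4, y in [2, 17]  -> 2 point(s)
  x = 16: RHS = 5, y in [9, 10]  -> 2 point(s)
  x = 17: RHS = 7, y in [8, 11]  -> 2 point(s)
  x = 18: RHS = 16, y in [4, 15]  -> 2 point(s)
Affine points: 19. Add the point at infinity: total = 20.

#E(F_19) = 20


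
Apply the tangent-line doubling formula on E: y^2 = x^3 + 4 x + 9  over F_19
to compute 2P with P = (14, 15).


Doubling: s = (3 x1^2 + a) / (2 y1)
s = (3*14^2 + 4) / (2*15) mod 19 = 2
x3 = s^2 - 2 x1 mod 19 = 2^2 - 2*14 = 14
y3 = s (x1 - x3) - y1 mod 19 = 2 * (14 - 14) - 15 = 4

2P = (14, 4)


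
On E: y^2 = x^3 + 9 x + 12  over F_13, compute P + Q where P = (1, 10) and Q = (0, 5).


P != Q, so use the chord formula.
s = (y2 - y1) / (x2 - x1) = (8) / (12) mod 13 = 5
x3 = s^2 - x1 - x2 mod 13 = 5^2 - 1 - 0 = 11
y3 = s (x1 - x3) - y1 mod 13 = 5 * (1 - 11) - 10 = 5

P + Q = (11, 5)


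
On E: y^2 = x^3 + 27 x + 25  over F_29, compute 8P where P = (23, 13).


k = 8 = 1000_2 (binary, LSB first: 0001)
Double-and-add from P = (23, 13):
  bit 0 = 0: acc unchanged = O
  bit 1 = 0: acc unchanged = O
  bit 2 = 0: acc unchanged = O
  bit 3 = 1: acc = O + (15, 21) = (15, 21)

8P = (15, 21)


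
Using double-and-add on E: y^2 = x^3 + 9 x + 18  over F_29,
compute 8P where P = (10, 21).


k = 8 = 1000_2 (binary, LSB first: 0001)
Double-and-add from P = (10, 21):
  bit 0 = 0: acc unchanged = O
  bit 1 = 0: acc unchanged = O
  bit 2 = 0: acc unchanged = O
  bit 3 = 1: acc = O + (10, 8) = (10, 8)

8P = (10, 8)


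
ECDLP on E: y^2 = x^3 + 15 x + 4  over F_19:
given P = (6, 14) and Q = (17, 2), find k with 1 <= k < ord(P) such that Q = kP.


Enumerate multiples of P until we hit Q = (17, 2):
  1P = (6, 14)
  2P = (8, 3)
  3P = (2, 2)
  4P = (1, 1)
  5P = (18, 8)
  6P = (0, 2)
  7P = (17, 2)
Match found at i = 7.

k = 7


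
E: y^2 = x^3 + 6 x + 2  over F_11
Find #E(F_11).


For each x in F_11, count y with y^2 = x^3 + 6 x + 2 mod 11:
  x = 1: RHS = 9, y in [3, 8]  -> 2 point(s)
  x = 2: RHS = 0, y in [0]  -> 1 point(s)
  x = 3: RHS = 3, y in [5, 6]  -> 2 point(s)
  x = 5: RHS = 3, y in [5, 6]  -> 2 point(s)
  x = 6: RHS = 1, y in [1, 10]  -> 2 point(s)
  x = 8: RHS = 1, y in [1, 10]  -> 2 point(s)
  x = 9: RHS = 4, y in [2, 9]  -> 2 point(s)
Affine points: 13. Add the point at infinity: total = 14.

#E(F_11) = 14
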